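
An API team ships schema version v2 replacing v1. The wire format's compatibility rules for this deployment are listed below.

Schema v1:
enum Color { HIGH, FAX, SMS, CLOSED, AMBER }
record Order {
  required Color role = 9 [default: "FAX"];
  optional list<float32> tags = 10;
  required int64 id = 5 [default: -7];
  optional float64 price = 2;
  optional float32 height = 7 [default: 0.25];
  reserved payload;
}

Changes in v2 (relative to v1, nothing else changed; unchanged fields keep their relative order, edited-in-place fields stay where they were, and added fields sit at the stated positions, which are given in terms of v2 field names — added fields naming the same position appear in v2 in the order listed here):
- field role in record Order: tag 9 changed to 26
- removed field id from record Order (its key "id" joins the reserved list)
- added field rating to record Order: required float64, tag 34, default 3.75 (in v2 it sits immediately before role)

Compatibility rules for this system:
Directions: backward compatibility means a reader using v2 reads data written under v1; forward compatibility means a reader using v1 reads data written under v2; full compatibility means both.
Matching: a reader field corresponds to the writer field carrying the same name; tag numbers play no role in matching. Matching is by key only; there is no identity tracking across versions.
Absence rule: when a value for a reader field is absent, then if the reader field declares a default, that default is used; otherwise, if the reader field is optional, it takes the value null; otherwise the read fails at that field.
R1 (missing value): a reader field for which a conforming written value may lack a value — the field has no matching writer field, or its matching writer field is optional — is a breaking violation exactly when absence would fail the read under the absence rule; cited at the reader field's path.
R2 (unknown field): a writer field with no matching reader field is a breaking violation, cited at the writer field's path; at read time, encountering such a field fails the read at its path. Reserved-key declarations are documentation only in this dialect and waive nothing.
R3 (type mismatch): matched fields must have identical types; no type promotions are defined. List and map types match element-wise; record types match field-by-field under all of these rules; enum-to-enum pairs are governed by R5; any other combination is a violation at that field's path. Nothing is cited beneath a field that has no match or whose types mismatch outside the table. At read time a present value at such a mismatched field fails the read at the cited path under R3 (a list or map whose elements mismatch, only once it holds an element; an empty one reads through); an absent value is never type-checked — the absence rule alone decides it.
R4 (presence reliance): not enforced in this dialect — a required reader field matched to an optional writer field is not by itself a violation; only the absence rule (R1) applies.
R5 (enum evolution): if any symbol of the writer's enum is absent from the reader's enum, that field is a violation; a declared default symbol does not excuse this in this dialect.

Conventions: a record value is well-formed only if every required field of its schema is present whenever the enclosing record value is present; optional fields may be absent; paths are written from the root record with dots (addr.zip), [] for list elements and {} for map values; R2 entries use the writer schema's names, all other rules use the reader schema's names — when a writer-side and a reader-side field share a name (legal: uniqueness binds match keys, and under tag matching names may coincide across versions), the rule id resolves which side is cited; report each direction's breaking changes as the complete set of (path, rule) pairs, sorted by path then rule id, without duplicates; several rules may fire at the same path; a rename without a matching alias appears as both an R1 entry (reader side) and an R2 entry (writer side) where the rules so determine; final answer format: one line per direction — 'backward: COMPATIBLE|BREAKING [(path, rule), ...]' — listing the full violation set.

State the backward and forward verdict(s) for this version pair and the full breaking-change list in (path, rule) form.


backward: BREAKING [(id, R2)]; forward: BREAKING [(rating, R2)]

arrows below run writer -> reader for Order
backward pass over Order, reader schema v2, writer schema v1:
  no writer field matches reader rating
  role: Color -> Color, writer required; from role
  tags: list<float32> -> list<float32>, writer optional; from tags
  price: float64 -> float64, writer optional; from price
  height: float32 -> float32, writer optional; from height
  writer id: unknown to reader
  rule R2 violated at id
  => backward verdict for Order: BREAKING, 1 violation(s)
forward pass over Order, reader schema v1, writer schema v2:
  role: Color -> Color, writer required; from role
  tags: list<float32> -> list<float32>, writer optional; from tags
  no writer field matches reader id
  price: float64 -> float64, writer optional; from price
  height: float32 -> float32, writer optional; from height
  writer rating: unknown to reader
  rule R2 violated at rating
  => forward verdict for Order: BREAKING, 1 violation(s)


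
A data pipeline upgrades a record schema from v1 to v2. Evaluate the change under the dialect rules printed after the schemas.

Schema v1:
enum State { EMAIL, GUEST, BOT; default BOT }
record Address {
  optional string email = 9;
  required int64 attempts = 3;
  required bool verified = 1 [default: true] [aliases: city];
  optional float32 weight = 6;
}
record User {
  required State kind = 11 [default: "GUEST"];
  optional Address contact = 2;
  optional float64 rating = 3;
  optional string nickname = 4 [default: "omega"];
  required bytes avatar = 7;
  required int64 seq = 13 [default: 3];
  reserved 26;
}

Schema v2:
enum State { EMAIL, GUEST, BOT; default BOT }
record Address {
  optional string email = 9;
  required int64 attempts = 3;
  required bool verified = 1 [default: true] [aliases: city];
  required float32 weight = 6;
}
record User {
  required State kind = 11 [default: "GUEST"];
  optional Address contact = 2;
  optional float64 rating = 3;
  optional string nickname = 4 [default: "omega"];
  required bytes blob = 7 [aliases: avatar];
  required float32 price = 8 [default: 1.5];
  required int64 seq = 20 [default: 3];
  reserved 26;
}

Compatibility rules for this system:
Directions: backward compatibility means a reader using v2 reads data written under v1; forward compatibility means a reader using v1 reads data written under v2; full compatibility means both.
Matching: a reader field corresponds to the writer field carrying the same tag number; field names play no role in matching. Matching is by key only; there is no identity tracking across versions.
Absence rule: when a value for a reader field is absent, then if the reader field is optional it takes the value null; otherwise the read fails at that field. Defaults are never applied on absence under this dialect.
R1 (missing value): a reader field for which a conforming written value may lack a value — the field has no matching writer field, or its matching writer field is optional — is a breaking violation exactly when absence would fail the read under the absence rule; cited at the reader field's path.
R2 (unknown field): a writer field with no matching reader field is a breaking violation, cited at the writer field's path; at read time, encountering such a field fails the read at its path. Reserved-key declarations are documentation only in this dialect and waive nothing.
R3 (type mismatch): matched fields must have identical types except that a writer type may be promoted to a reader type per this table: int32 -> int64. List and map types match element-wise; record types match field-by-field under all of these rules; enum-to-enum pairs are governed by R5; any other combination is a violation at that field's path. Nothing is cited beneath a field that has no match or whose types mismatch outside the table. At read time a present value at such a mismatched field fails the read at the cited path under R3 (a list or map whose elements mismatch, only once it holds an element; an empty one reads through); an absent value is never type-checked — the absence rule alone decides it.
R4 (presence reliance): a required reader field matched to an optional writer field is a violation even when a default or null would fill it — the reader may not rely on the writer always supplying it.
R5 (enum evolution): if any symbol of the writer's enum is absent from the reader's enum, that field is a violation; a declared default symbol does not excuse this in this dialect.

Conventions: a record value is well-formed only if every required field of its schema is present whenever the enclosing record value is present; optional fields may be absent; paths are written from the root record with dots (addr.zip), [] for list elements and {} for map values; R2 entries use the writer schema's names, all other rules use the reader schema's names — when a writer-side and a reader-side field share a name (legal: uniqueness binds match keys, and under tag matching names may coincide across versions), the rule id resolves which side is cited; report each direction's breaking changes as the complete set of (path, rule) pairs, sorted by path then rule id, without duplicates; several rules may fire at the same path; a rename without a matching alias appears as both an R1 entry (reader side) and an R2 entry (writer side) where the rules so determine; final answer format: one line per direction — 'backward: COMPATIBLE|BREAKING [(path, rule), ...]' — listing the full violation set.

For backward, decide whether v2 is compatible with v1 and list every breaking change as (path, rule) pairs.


in User below, arrows point writer -> reader
checking backward for User: reader v2 against writer v1:
  kind: paired with writer kind (State -> State; writer required)
  contact: paired with writer contact (Address -> Address; writer optional)
  rating: paired with writer rating (float64 -> float64; writer optional)
  nickname: paired with writer nickname (string -> string; writer optional)
  blob: paired with writer avatar (bytes -> bytes; writer required)
  no writer field matches reader price
  no writer field matches reader seq
  writer seq: unknown to reader
  contact.email: paired with writer contact.email (string -> string; writer optional)
  contact.attempts: paired with writer contact.attempts (int64 -> int64; writer required)
  contact.verified: paired with writer contact.verified (bool -> bool; writer required)
  contact.weight: paired with writer contact.weight (float32 -> float32; writer optional)
  violation R1 at contact.weight
  violation R4 at contact.weight
  violation R1 at price
  violation R1 at seq
  violation R2 at seq
  backward on User therefore BREAKING (5)
the other User changes do not affect what is asked:
  renamed field avatar to blob in record User (alias avatar declared on the renamed field) -> triggers nothing under User's printed rules — same verdict

backward: BREAKING [(contact.weight, R1), (contact.weight, R4), (price, R1), (seq, R1), (seq, R2)]


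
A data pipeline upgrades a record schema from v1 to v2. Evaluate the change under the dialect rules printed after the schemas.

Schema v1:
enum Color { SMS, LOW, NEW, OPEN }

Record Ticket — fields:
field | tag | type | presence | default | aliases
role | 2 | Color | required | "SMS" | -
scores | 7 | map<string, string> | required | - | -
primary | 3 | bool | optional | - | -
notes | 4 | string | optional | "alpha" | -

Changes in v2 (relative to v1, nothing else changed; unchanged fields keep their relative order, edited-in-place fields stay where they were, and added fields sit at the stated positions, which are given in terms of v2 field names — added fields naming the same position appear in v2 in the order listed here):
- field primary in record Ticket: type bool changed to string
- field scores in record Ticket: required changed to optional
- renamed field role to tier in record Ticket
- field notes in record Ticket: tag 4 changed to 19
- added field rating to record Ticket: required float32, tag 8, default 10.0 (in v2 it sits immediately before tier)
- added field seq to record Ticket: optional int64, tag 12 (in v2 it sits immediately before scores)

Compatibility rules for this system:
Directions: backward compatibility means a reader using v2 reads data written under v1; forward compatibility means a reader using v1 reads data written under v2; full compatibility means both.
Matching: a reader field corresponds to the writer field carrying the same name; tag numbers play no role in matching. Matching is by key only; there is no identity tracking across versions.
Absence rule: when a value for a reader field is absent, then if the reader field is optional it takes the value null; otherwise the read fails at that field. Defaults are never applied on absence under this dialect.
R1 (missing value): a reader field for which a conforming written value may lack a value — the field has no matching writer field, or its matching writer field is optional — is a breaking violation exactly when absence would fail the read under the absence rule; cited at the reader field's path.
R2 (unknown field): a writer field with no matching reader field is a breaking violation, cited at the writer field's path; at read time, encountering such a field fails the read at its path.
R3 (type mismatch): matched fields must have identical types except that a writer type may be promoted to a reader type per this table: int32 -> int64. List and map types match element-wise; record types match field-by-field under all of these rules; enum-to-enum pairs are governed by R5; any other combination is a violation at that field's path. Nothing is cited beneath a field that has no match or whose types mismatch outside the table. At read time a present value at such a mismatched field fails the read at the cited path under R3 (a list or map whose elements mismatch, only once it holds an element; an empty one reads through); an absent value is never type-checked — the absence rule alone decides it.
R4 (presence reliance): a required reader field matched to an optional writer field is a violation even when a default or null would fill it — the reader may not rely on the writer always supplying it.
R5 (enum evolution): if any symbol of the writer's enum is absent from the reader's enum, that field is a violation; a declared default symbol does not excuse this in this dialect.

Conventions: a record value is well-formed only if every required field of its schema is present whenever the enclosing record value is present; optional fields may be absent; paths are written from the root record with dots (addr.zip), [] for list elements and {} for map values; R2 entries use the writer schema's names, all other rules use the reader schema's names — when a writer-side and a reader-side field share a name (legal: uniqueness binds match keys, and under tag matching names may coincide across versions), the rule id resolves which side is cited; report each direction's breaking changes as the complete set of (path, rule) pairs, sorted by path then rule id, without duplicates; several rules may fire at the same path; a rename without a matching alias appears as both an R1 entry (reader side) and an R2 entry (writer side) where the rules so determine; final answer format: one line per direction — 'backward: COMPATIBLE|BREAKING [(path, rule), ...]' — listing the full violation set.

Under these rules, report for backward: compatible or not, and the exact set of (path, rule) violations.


backward: BREAKING [(primary, R3), (rating, R1), (role, R2), (tier, R1)]

each type pair in Ticket: writer, then reader
backward analysis of Ticket with v2 as reader and v1 as writer:
  rating: no writer match
  tier: no writer match
  seq: no writer match
  scores: paired with writer scores (map<string, string> -> map<string, string>; writer required)
  primary: paired with writer primary (bool -> string; writer optional)
  notes: paired with writer notes (string -> string; writer optional)
  writer field role has no reader counterpart
  breaking: (primary, R3)
  breaking: (rating, R1)
  breaking: (role, R2)
  breaking: (tier, R1)
  => 4 violation(s): backward is BREAKING for Ticket
the other Ticket changes do not affect what is asked:
  field scores in record Ticket: required changed to optional -> its effect on Ticket is confined to the forward direction, not asked
  field notes in record Ticket: tag 4 changed to 19 -> inert for the asked Ticket verdict: nothing fires
  added field seq to record Ticket: optional int64, tag 12 (in v2 it sits immediately before scores) -> its effect on Ticket is confined to the forward direction, not asked


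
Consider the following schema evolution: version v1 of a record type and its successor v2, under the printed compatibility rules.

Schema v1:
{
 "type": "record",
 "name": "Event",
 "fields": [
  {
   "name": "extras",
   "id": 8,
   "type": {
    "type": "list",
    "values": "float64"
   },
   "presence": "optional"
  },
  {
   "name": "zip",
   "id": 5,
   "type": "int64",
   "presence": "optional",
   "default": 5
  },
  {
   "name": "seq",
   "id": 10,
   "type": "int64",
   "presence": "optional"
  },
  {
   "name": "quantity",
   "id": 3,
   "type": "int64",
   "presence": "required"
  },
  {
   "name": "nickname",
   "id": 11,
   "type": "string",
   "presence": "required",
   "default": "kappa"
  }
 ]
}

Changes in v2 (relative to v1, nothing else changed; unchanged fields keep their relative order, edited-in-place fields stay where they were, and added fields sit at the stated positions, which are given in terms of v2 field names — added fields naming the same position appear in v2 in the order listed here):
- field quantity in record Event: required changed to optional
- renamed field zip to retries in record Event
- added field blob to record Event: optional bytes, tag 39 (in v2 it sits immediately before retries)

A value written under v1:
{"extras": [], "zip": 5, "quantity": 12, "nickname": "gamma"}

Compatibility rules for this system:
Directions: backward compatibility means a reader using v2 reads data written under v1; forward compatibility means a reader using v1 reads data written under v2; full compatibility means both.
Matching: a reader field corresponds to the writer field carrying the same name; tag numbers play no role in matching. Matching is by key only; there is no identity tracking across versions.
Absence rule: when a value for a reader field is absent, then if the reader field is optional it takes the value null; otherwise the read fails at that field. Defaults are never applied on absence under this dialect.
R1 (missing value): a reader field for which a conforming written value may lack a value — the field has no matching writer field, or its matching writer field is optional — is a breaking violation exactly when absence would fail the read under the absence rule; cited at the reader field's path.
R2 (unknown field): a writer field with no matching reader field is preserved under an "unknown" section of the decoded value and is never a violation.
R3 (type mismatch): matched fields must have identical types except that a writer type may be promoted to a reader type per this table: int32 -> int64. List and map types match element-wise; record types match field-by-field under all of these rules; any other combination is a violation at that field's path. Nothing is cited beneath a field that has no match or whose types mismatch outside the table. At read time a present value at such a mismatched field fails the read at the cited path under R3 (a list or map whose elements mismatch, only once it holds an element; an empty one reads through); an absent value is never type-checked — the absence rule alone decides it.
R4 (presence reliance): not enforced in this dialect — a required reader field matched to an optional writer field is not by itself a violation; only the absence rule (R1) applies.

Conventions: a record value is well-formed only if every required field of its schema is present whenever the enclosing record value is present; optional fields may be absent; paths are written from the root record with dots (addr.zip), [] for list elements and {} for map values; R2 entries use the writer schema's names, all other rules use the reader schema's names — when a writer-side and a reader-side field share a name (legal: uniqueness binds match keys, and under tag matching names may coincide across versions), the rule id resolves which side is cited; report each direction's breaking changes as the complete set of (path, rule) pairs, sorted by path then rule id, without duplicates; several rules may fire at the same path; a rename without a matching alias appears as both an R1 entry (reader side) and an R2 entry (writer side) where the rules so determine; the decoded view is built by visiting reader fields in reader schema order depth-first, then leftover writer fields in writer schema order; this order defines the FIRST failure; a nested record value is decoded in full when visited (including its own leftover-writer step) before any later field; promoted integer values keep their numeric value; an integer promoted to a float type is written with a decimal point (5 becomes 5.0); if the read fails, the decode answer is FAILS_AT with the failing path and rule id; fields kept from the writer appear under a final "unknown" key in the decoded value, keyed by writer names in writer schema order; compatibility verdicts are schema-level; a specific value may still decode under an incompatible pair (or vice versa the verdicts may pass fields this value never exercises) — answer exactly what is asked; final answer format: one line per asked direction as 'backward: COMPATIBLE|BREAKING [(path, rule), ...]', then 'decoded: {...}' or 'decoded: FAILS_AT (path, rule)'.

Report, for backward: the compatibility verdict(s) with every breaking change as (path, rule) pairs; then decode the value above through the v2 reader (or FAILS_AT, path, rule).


backward: COMPATIBLE []; decoded: {"extras": [], "blob": null, "retries": null, "seq": null, "quantity": 12, "nickname": "gamma", "unknown": {"zip": 5}}

arrows below run writer -> reader for Event
backward for Event (reader v2, writer v1):
  writer optional, list<float64> -> list<float64>: reader extras maps from writer extras
  blob: no writer match
  retries: no writer match
  writer optional, int64 -> int64: reader seq maps from writer seq
  writer required, int64 -> int64: reader quantity maps from writer quantity
  writer required, string -> string: reader nickname maps from writer nickname
  zip (writer side), unknown to reader
  => no violations; backward on Event: COMPATIBLE
decoding the Event value with the v2 reader:
  extras := []
  blob := null (absent, optional -> null)
  retries := null (absent, optional -> null)
  seq := null (absent, optional -> null)
  quantity := 12
  nickname := "gamma"
  writer zip: kept under "unknown"
  => decoded: {"extras": [], "blob": null, "retries": null, "seq": null, "quantity": 12, "nickname": "gamma", "unknown": {"zip": 5}}
ruling out the remaining Event differences:
  field quantity in record Event: required changed to optional -> fires only in the forward direction of Event, which is not asked here


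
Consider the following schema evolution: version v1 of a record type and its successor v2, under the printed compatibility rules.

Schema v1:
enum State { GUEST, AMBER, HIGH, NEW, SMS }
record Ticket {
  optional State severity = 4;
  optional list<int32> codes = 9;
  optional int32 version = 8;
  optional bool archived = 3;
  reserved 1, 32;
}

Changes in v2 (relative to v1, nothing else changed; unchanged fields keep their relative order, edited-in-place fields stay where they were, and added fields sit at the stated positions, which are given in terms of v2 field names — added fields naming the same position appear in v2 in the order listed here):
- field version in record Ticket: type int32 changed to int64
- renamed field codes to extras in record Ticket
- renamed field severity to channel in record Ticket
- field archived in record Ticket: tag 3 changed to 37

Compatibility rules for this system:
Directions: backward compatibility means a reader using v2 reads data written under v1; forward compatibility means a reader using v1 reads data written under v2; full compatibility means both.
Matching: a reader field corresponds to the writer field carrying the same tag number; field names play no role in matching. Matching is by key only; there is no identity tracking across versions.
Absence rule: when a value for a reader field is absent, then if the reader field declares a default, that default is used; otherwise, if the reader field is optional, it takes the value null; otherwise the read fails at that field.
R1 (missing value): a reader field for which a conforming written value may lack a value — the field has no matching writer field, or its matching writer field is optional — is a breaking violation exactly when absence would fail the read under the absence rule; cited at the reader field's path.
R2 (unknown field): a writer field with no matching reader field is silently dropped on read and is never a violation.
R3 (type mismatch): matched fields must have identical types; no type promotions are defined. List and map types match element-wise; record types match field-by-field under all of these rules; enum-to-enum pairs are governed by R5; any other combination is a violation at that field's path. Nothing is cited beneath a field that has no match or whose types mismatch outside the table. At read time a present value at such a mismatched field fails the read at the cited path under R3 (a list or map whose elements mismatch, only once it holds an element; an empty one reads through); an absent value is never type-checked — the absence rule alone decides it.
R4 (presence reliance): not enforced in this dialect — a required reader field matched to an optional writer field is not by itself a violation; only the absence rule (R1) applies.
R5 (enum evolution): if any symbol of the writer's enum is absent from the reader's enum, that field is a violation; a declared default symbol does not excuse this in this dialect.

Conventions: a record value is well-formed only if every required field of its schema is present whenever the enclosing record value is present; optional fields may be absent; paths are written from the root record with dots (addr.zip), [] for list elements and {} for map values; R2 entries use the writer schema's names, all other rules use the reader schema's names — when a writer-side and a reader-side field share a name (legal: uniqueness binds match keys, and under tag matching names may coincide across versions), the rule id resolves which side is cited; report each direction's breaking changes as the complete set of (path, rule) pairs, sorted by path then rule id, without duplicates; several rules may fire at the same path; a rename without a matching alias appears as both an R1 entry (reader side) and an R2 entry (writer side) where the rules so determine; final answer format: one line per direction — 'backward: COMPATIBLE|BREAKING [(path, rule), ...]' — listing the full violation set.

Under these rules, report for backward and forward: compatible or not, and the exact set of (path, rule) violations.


backward: BREAKING [(version, R3)]; forward: BREAKING [(version, R3)]

in Ticket below, arrows point writer -> reader
backward pass over Ticket, reader schema v2, writer schema v1:
  State -> State, writer optional: channel aligns to severity
  list<int32> -> list<int32>, writer optional: extras aligns to codes
  int32 -> int64, writer optional: version aligns to version
  no writer field matches reader archived
  writer archived: unknown to reader
  violation R3 at version
  => backward: BREAKING (1)
forward pass over Ticket, reader schema v1, writer schema v2:
  State -> State, writer optional: severity aligns to channel
  list<int32> -> list<int32>, writer optional: codes aligns to extras
  int64 -> int32, writer optional: version aligns to version
  no writer field matches reader archived
  writer archived: unknown to reader
  violation R3 at version
  => forward: BREAKING (1)


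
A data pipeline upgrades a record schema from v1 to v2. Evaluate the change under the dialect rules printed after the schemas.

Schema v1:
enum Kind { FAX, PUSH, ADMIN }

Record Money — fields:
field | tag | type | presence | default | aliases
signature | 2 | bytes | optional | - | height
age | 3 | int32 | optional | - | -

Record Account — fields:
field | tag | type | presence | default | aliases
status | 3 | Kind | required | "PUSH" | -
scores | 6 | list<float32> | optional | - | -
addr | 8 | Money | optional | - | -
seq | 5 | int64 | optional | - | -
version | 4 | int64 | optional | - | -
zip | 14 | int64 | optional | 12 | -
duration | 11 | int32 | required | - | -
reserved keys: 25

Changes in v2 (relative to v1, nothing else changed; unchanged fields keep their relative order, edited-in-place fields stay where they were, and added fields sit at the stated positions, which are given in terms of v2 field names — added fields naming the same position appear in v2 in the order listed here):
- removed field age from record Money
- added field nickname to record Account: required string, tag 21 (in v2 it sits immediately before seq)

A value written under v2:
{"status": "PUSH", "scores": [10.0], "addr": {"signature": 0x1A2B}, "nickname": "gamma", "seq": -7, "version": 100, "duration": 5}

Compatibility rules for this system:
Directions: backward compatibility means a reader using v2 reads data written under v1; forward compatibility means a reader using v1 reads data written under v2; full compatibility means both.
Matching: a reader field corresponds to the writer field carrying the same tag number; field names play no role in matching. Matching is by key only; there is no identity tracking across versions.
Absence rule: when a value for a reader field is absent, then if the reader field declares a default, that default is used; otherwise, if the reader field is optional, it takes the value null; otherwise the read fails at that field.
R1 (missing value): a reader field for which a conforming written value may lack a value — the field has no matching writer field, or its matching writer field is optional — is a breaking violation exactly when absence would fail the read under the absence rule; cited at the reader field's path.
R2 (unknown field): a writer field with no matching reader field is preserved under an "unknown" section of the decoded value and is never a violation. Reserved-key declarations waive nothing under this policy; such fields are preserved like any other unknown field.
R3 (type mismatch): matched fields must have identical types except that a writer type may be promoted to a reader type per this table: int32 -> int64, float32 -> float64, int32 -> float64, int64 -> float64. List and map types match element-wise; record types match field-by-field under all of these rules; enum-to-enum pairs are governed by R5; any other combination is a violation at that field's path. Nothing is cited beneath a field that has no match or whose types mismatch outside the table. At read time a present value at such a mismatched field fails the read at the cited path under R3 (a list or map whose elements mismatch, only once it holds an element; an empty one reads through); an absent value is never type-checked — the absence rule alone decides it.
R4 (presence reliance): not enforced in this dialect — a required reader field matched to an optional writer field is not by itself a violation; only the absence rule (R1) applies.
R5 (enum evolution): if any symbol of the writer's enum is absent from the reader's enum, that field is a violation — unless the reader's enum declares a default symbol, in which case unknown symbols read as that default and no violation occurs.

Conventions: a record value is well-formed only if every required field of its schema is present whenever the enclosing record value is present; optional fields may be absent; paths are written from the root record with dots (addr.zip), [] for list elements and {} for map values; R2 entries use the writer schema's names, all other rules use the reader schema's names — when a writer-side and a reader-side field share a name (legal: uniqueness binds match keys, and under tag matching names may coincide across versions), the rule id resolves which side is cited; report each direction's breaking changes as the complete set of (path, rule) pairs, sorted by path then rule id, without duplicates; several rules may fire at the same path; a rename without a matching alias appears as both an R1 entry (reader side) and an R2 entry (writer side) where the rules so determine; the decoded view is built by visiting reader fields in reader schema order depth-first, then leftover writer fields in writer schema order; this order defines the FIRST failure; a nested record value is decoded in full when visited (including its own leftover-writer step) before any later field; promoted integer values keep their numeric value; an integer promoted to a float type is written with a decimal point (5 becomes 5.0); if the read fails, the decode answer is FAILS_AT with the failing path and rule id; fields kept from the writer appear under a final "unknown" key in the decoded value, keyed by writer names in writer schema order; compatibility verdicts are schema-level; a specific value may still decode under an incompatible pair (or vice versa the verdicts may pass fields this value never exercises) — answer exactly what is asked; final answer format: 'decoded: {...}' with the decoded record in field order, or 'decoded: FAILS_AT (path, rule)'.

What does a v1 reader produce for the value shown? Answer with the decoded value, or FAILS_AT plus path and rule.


decoded: {"status": "PUSH", "scores": [10.0], "addr": {"signature": 0x1A2B, "age": null}, "seq": -7, "version": 100, "zip": 12, "duration": 5, "unknown": {"nickname": "gamma"}}

arrows below run writer -> reader for Account
migrating the Account value to v1:
  status := "PUSH"
  scores := [10.0]
  addr.signature := 0x1A2B
  addr.age := null (absent, optional -> null)
  seq := -7
  version := 100
  zip := 12 (absent -> default)
  duration := 5
  writer nickname: kept under "unknown"
  => decoded: {"status": "PUSH", "scores": [10.0], "addr": {"signature": 0x1A2B, "age": null}, "seq": -7, "version": 100, "zip": 12, "duration": 5, "unknown": {"nickname": "gamma"}}
diffs on Account not affecting the asked answer:
  removed field age from record Money -> inert under this dialect — no rule fires on Account and the result does not move


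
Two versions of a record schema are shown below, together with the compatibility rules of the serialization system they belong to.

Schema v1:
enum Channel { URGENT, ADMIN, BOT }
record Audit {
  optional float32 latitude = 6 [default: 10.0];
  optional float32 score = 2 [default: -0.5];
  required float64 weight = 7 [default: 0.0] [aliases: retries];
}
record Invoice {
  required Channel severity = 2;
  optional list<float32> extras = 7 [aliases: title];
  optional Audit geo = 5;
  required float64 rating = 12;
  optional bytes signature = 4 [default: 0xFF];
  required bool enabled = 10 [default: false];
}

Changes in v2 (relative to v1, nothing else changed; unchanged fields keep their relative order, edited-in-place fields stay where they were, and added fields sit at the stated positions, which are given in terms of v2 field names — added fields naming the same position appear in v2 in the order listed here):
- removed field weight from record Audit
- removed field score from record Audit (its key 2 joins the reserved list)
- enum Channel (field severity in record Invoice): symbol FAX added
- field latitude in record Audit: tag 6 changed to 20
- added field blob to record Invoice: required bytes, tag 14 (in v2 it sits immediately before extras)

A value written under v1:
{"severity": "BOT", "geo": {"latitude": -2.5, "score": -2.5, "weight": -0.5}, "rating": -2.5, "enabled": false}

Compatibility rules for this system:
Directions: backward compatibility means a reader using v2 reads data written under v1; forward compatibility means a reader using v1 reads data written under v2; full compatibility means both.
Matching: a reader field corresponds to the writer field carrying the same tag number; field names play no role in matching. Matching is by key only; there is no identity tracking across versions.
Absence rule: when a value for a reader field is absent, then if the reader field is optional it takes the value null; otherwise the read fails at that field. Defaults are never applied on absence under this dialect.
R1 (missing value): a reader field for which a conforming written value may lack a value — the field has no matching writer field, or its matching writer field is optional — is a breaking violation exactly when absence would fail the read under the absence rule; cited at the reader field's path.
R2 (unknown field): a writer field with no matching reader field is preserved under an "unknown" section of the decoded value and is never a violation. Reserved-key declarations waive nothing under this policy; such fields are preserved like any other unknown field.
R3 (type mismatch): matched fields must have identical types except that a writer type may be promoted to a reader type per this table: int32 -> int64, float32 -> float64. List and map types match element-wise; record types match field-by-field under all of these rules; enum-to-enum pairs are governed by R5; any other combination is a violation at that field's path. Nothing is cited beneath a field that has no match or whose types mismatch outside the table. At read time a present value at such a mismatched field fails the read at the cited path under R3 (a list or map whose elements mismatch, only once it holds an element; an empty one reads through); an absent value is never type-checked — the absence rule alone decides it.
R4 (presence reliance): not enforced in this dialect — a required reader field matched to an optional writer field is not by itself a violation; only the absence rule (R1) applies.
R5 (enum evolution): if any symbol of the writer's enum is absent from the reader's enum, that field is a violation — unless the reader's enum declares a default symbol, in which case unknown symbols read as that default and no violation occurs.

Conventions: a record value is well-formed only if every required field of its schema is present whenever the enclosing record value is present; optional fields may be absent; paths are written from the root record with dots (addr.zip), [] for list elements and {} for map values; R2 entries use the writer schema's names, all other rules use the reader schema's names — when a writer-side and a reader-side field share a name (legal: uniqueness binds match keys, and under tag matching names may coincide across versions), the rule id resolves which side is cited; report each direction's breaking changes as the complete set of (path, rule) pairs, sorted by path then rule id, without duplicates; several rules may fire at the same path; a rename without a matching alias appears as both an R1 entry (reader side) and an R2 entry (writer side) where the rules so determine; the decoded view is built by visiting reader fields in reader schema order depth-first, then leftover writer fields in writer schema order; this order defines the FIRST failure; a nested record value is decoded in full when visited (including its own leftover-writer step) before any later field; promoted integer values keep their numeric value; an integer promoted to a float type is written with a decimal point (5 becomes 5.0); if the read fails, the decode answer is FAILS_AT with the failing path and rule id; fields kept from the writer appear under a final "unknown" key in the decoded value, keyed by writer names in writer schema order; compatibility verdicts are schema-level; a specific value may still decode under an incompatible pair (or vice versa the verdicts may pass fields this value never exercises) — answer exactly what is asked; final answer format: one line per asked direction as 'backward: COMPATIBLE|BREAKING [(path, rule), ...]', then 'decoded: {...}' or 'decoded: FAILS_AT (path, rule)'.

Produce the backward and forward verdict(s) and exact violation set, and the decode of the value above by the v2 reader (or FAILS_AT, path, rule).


in Invoice below, arrows point writer -> reader
backward on Invoice — v2 reading data written by v1:
  severity: paired with writer severity (Channel -> Channel; writer required)
  blob has no writer counterpart
  extras: paired with writer extras (list<float32> -> list<float32>; writer optional)
  geo: paired with writer geo (Audit -> Audit; writer optional)
  rating: paired with writer rating (float64 -> float64; writer required)
  signature: paired with writer signature (bytes -> bytes; writer optional)
  enabled: paired with writer enabled (bool -> bool; writer required)
  geo.latitude has no writer counterpart
  writer field geo.latitude has no reader counterpart
  writer field geo.score has no reader counterpart
  writer field geo.weight has no reader counterpart
  violation R1 at blob
  => 1 violation(s): backward is BREAKING for Invoice
forward on Invoice — v1 reading data written by v2:
  severity: paired with writer severity (Channel -> Channel; writer required)
  extras: paired with writer extras (list<float32> -> list<float32>; writer optional)
  geo: paired with writer geo (Audit -> Audit; writer optional)
  rating: paired with writer rating (float64 -> float64; writer required)
  signature: paired with writer signature (bytes -> bytes; writer optional)
  enabled: paired with writer enabled (bool -> bool; writer required)
  writer field blob has no reader counterpart
  geo.latitude has no writer counterpart
  geo.score has no writer counterpart
  geo.weight has no writer counterpart
  writer field geo.latitude has no reader counterpart
  violation R1 at geo.weight
  violation R5 at severity
  => 2 violation(s): forward is BREAKING for Invoice
decode (reader v2):
  severity := "BOT"
  read fails at blob under R1 (no fill)
  => FAILS_AT (blob, R1)

backward: BREAKING [(blob, R1)]; forward: BREAKING [(geo.weight, R1), (severity, R5)]; decoded: FAILS_AT (blob, R1)
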